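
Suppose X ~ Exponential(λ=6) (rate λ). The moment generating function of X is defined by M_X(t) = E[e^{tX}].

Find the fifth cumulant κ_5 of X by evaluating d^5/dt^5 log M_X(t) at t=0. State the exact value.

κ_5 = K^(5)(0) = 1/324

M_X(t) = 6/(6 - t)
K_X(t) = log M_X(t) = -log(6 - t) + log(6)
K^(5)(t) = -24/(t^5 - 30*t^4 + 360*t^3 - 2160*t^2 + 6480*t - 7776)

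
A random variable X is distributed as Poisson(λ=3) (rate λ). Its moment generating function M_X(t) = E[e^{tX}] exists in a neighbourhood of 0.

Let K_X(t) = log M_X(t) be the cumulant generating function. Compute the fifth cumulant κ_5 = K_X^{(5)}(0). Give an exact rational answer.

κ_5 = K^(5)(0) = 3

M_X(t) = e^(3*e^(t) - 3)
K_X(t) = log M_X(t) = 3*e^(t) - 3
K^(5)(t) = 3*e^(t)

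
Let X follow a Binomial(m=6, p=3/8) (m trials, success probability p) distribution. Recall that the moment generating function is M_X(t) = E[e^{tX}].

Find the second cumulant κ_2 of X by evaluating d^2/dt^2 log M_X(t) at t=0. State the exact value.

κ_2 = K^(2)(0) = 45/32

M_X(t) = (3*e^(t)/8 + 5/8)^6
K_X(t) = log M_X(t) = 6*log(3*e^(t)/8 + 5/8)
K^(2)(t) = 90*e^(t)/(9*e^(2*t) + 30*e^(t) + 25)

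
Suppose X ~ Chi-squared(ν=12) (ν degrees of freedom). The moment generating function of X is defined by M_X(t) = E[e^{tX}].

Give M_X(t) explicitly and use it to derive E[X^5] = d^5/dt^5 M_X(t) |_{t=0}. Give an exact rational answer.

M_X(t) = (1 - 2*t)^(-6)
dM/dt = -12/(128*t^7 - 448*t^6 + 672*t^5 - 560*t^4 + 280*t^3 - 84*t^2 + 14*t - 1)
d^2M/dt^2 = 168/(256*t^8 - 1024*t^7 + 1792*t^6 - 1792*t^5 + 1120*t^4 - 448*t^3 + 112*t^2 - 16*t + 1)
d^3M/dt^3 = -2688/(512*t^9 - 2304*t^8 + 4608*t^7 - 5376*t^6 + 4032*t^5 - 2016*t^4 + 672*t^3 - 144*t^2 + 18*t - 1)
d^4M/dt^4 = 48384/(1024*t^10 - 5120*t^9 + 11520*t^8 - 15360*t^7 + 13440*t^6 - 8064*t^5 + 3360*t^4 - 960*t^3 + 180*t^2 - 20*t + 1)
d^5M/dt^5 = -967680/(2048*t^11 - 11264*t^10 + 28160*t^9 - 42240*t^8 + 42240*t^7 - 29568*t^6 + 14784*t^5 - 5280*t^4 + 1320*t^3 - 220*t^2 + 22*t - 1)

E[X^5] = d^5M/dt^5 |_{t=0} = 967680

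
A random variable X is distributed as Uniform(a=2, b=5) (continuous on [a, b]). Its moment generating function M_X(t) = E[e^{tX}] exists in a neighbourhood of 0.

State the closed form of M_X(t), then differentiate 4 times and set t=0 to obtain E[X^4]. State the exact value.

E[X^4] = D^4[M](0) = 1031/5

M_X(t) = (e^(5*t) - e^(2*t))/(3*t)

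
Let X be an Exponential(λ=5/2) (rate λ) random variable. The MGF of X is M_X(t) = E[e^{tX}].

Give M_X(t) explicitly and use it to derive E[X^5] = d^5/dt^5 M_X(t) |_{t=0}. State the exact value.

E[X^5] = D^5[M](0) = 768/625

M_X(t) = 5/(2*(5/2 - t))
D^5[M](t) = 19200/(64*t^6 - 960*t^5 + 6000*t^4 - 20000*t^3 + 37500*t^2 - 37500*t + 15625)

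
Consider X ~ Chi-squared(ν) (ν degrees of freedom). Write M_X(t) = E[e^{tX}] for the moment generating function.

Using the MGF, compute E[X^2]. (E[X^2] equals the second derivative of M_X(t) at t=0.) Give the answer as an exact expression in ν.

M_X(t) = (1 - 2*t)^(-ν/2)
M^(2)(t) = (ν^2 + 2*ν)/(4*t^2*(1 - 2*t)^(ν/2) - 4*t*(1 - 2*t)^(ν/2) + (1 - 2*t)^(ν/2))

E[X^2] = M^(2)(0) = ν*(ν + 2)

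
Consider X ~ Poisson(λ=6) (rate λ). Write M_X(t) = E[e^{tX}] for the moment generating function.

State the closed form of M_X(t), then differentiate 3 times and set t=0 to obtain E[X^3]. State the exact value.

E[X^3] = M^(3)(0) = 330

M_X(t) = e^(6*e^(t) - 6)
M^(3)(t) = (216*e^(3*t)*e^(6*e^(t)) + 108*e^(2*t)*e^(6*e^(t)) + 6*e^(t)*e^(6*e^(t)))*e^(-6)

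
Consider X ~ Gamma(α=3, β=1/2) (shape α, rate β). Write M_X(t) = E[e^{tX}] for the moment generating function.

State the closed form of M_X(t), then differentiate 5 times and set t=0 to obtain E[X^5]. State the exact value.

E[X^5] = M^(5)(0) = 80640

M_X(t) = 1/(8*(1/2 - t)^3)
M^(5)(t) = 80640/(256*t^8 - 1024*t^7 + 1792*t^6 - 1792*t^5 + 1120*t^4 - 448*t^3 + 112*t^2 - 16*t + 1)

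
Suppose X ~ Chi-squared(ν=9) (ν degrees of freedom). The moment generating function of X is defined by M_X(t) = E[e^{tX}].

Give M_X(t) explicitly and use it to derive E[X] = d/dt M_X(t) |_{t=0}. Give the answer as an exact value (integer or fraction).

M_X(t) = (1 - 2*t)^(-9/2)
D[M](t) = -9/(32*t^5*√(1 - 2*t) - 80*t^4*√(1 - 2*t) + 80*t^3*√(1 - 2*t) - 40*t^2*√(1 - 2*t) + 10*t*√(1 - 2*t) - √(1 - 2*t))

E[X] = D[M](0) = 9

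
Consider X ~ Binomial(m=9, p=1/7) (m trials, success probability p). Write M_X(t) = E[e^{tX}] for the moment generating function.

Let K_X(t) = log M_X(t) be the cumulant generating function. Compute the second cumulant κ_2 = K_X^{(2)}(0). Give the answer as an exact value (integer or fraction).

M_X(t) = (e^(t)/7 + 6/7)^9
K_X(t) = log M_X(t) = 9*log(e^(t)/7 + 6/7)
K^(2)(t) = 54*e^(t)/(e^(2*t) + 12*e^(t) + 36)

κ_2 = K^(2)(0) = 54/49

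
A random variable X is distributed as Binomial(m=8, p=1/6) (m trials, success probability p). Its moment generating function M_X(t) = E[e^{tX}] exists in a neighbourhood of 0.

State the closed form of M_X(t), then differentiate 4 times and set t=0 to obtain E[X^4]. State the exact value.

E[X^4] = D^4[M](0) = 617/27

M_X(t) = (e^(t)/6 + 5/6)^8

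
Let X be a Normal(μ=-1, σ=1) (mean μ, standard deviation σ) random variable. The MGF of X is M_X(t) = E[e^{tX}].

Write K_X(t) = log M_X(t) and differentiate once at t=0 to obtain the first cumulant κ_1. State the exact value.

κ_1 = dK/dt |_{t=0} = -1

M_X(t) = e^(t^2/2 - t)
K_X(t) = log M_X(t) = t^2/2 - t
dK/dt = t - 1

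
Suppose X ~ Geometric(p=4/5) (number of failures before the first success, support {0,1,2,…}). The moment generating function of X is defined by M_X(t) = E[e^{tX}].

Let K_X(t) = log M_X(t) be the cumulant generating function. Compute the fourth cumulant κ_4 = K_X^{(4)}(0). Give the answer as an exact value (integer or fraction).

M_X(t) = 4/(5*(1 - e^(t)/5))
K_X(t) = log M_X(t) = -log(1 - e^(t)/5) - log(5) + 2*log(2)
K^(4)(t) = (5*e^(3*t) + 100*e^(2*t) + 125*e^(t))/(e^(4*t) - 20*e^(3*t) + 150*e^(2*t) - 500*e^(t) + 625)

κ_4 = K^(4)(0) = 115/128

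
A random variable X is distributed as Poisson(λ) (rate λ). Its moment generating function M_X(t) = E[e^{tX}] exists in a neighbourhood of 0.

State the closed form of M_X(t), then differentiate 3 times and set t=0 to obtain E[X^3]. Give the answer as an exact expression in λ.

M_X(t) = e^(λ*(e^(t) - 1))
M′(t) = λ*e^(-λ)*e^(t)*e^(λ*e^(t))
M′′(t) = (λ^2*e^(2*t)*e^(λ*e^(t)) + λ*e^(t)*e^(λ*e^(t)))*e^(-λ)
M′′′(t) = (λ^3*e^(3*t)*e^(λ*e^(t)) + 3*λ^2*e^(2*t)*e^(λ*e^(t)) + λ*e^(t)*e^(λ*e^(t)))*e^(-λ)

E[X^3] = M′′′(0) = λ*(λ^2 + 3*λ + 1)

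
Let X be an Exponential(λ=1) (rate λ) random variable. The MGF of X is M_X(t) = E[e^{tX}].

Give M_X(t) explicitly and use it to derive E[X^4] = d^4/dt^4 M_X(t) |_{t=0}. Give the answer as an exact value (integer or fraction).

M_X(t) = 1/(1 - t)
dM/dt = 1/(t^2 - 2*t + 1)
d^2M/dt^2 = -2/(t^3 - 3*t^2 + 3*t - 1)
d^3M/dt^3 = 6/(t^4 - 4*t^3 + 6*t^2 - 4*t + 1)
d^4M/dt^4 = -24/(t^5 - 5*t^4 + 10*t^3 - 10*t^2 + 5*t - 1)

E[X^4] = d^4M/dt^4 |_{t=0} = 24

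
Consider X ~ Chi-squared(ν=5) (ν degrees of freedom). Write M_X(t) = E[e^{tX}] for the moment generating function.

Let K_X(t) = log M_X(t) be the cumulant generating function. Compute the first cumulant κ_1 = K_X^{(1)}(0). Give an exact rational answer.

M_X(t) = (1 - 2*t)^(-5/2)
K_X(t) = log M_X(t) = -5*log(1 - 2*t)/2
dK/dt = -5/(2*t - 1)

κ_1 = dK/dt |_{t=0} = 5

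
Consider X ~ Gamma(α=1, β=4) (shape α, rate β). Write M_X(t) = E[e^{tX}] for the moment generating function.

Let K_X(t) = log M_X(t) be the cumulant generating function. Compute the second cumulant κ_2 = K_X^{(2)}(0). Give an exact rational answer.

M_X(t) = 4/(4 - t)
K_X(t) = log M_X(t) = -log(4 - t) + 2*log(2)
dK/dt = -1/(t - 4)
d^2K/dt^2 = 1/(t^2 - 8*t + 16)

κ_2 = d^2K/dt^2 |_{t=0} = 1/16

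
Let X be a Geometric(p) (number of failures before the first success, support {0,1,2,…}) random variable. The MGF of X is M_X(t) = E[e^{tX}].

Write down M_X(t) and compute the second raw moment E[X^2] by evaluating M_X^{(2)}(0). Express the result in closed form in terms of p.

E[X^2] = D^2[M](0) = 1 - 3/p + 2/p^2

M_X(t) = p/(-(1 - p)*e^(t) + 1)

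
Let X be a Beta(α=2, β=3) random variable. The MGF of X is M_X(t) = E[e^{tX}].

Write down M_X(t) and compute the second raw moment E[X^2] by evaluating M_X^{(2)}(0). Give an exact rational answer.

M_X(t) = ₁F₁(2; 5; t)
dM/dt = 2*₁F₁(3; 6; t)/5
d^2M/dt^2 = ₁F₁(4; 7; t)/5

E[X^2] = d^2M/dt^2 |_{t=0} = 1/5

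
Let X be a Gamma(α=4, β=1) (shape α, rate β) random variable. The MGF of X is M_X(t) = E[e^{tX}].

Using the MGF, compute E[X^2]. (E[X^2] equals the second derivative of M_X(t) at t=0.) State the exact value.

E[X^2] = M^(2)(0) = 20

M_X(t) = (1 - t)^(-4)
M^(2)(t) = 20/(t^6 - 6*t^5 + 15*t^4 - 20*t^3 + 15*t^2 - 6*t + 1)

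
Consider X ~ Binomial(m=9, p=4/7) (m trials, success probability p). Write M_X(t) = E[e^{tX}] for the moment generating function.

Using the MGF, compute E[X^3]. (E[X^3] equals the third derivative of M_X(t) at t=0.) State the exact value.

E[X^3] = M′′′(0) = 1188/7

M_X(t) = (4*e^(t)/7 + 3/7)^9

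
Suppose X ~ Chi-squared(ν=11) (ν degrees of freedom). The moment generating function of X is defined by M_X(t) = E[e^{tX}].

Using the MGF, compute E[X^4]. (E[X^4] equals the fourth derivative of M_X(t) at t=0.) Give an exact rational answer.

E[X^4] = M^(4)(0) = 36465

M_X(t) = (1 - 2*t)^(-11/2)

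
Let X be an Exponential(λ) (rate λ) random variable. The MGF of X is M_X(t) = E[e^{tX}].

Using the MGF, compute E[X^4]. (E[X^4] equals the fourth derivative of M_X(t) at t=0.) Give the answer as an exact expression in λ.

E[X^4] = D^4[M](0) = 24/λ^4

M_X(t) = λ/(λ - t)
D^4[M](t) = -24*λ/(-λ^5 + 5*λ^4*t - 10*λ^3*t^2 + 10*λ^2*t^3 - 5*λ*t^4 + t^5)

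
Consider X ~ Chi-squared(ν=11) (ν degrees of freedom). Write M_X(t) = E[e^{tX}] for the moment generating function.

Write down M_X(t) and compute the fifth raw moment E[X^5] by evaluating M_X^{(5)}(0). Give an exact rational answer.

E[X^5] = d^5M/dt^5 |_{t=0} = 692835

M_X(t) = (1 - 2*t)^(-11/2)
dM/dt = 11/(64*t^6*√(1 - 2*t) - 192*t^5*√(1 - 2*t) + 240*t^4*√(1 - 2*t) - 160*t^3*√(1 - 2*t) + 60*t^2*√(1 - 2*t) - 12*t*√(1 - 2*t) + √(1 - 2*t))
d^2M/dt^2 = -143/(128*t^7*√(1 - 2*t) - 448*t^6*√(1 - 2*t) + 672*t^5*√(1 - 2*t) - 560*t^4*√(1 - 2*t) + 280*t^3*√(1 - 2*t) - 84*t^2*√(1 - 2*t) + 14*t*√(1 - 2*t) - √(1 - 2*t))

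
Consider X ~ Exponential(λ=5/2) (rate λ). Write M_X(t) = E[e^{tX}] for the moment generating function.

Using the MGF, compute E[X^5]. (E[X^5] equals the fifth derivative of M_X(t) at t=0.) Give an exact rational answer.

M_X(t) = 5/(2*(5/2 - t))
M′(t) = 10/(4*t^2 - 20*t + 25)
M′′(t) = -40/(8*t^3 - 60*t^2 + 150*t - 125)
M′′′(t) = 240/(16*t^4 - 160*t^3 + 600*t^2 - 1000*t + 625)
M′′′′(t) = -1920/(32*t^5 - 400*t^4 + 2000*t^3 - 5000*t^2 + 6250*t - 3125)
M′′′′′(t) = 19200/(64*t^6 - 960*t^5 + 6000*t^4 - 20000*t^3 + 37500*t^2 - 37500*t + 15625)

E[X^5] = M′′′′′(0) = 768/625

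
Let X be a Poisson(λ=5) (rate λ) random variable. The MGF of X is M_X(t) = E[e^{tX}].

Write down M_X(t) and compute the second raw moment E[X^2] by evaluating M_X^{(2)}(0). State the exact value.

E[X^2] = M^(2)(0) = 30

M_X(t) = e^(5*e^(t) - 5)
M^(2)(t) = (25*e^(2*t)*e^(5*e^(t)) + 5*e^(t)*e^(5*e^(t)))*e^(-5)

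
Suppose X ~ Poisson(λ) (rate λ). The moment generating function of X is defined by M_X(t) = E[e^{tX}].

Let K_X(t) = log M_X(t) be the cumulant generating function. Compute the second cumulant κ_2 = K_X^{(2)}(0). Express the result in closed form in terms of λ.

M_X(t) = e^(λ*(e^(t) - 1))
K_X(t) = log M_X(t) = λ*(e^(t) - 1)
K′(t) = λ*e^(t)
K′′(t) = λ*e^(t)

κ_2 = K′′(0) = λ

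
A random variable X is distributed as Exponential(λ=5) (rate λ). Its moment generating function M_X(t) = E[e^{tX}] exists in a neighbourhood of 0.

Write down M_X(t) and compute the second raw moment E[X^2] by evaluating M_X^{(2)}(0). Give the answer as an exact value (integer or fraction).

M_X(t) = 5/(5 - t)
M′(t) = 5/(t^2 - 10*t + 25)
M′′(t) = -10/(t^3 - 15*t^2 + 75*t - 125)

E[X^2] = M′′(0) = 2/25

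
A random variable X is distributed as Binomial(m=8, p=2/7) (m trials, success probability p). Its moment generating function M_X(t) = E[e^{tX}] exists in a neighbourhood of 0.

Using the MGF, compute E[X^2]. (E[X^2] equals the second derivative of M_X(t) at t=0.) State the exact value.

E[X^2] = M′′(0) = 48/7

M_X(t) = (2*e^(t)/7 + 5/7)^8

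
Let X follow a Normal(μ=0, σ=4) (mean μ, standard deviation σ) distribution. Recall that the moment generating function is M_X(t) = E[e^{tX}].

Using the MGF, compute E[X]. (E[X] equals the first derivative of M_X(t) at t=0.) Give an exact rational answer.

E[X] = D[M](0) = 0

M_X(t) = e^(8*t^2)
D[M](t) = 16*t*e^(8*t^2)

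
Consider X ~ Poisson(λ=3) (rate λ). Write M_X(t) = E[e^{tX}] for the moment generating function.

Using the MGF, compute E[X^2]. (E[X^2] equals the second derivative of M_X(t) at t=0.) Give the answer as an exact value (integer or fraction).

E[X^2] = D^2[M](0) = 12

M_X(t) = e^(3*e^(t) - 3)
D^2[M](t) = (9*e^(2*t)*e^(3*e^(t)) + 3*e^(t)*e^(3*e^(t)))*e^(-3)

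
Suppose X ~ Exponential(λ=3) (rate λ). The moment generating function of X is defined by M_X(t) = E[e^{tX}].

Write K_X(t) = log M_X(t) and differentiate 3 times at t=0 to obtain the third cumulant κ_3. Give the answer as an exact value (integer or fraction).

κ_3 = D^3[K](0) = 2/27

M_X(t) = 3/(3 - t)
K_X(t) = log M_X(t) = -log(3 - t) + log(3)
D^3[K](t) = -2/(t^3 - 9*t^2 + 27*t - 27)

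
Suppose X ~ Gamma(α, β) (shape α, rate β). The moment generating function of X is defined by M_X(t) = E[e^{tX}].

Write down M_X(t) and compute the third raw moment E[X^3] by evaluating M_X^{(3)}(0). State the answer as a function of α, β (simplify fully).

E[X^3] = M^(3)(0) = α*(α^2 + 3*α + 2)/β^3

M_X(t) = (β/(β - t))^α
M^(3)(t) = (-α^3*β^α*(1/(β - t))^α - 3*α^2*β^α*(1/(β - t))^α - 2*α*β^α*(1/(β - t))^α)/(-β^3 + 3*β^2*t - 3*β*t^2 + t^3)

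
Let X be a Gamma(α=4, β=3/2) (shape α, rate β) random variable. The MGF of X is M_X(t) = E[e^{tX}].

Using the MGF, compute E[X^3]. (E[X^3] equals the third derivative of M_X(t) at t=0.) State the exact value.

E[X^3] = D^3[M](0) = 320/9

M_X(t) = 81/(16*(3/2 - t)^4)
D^3[M](t) = -77760/(128*t^7 - 1344*t^6 + 6048*t^5 - 15120*t^4 + 22680*t^3 - 20412*t^2 + 10206*t - 2187)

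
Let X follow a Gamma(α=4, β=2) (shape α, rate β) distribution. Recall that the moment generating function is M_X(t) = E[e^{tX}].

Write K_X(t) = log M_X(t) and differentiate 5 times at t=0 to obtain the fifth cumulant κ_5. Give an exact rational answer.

κ_5 = K^(5)(0) = 3

M_X(t) = 16/(2 - t)^4
K_X(t) = log M_X(t) = -4*log(2 - t) + 4*log(2)
K^(5)(t) = -96/(t^5 - 10*t^4 + 40*t^3 - 80*t^2 + 80*t - 32)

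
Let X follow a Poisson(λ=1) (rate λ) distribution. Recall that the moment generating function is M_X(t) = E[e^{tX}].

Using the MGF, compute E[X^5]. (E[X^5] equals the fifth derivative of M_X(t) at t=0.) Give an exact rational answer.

E[X^5] = d^5M/dt^5 |_{t=0} = 52

M_X(t) = e^(e^(t) - 1)
dM/dt = e^(-1)*e^(t)*e^(e^(t))
d^2M/dt^2 = (e^(2*t)*e^(e^(t)) + e^(t)*e^(e^(t)))*e^(-1)
d^3M/dt^3 = (e^(3*t)*e^(e^(t)) + 3*e^(2*t)*e^(e^(t)) + e^(t)*e^(e^(t)))*e^(-1)
d^4M/dt^4 = (e^(4*t)*e^(e^(t)) + 6*e^(3*t)*e^(e^(t)) + 7*e^(2*t)*e^(e^(t)) + e^(t)*e^(e^(t)))*e^(-1)
d^5M/dt^5 = (e^(5*t)*e^(e^(t)) + 10*e^(4*t)*e^(e^(t)) + 25*e^(3*t)*e^(e^(t)) + 15*e^(2*t)*e^(e^(t)) + e^(t)*e^(e^(t)))*e^(-1)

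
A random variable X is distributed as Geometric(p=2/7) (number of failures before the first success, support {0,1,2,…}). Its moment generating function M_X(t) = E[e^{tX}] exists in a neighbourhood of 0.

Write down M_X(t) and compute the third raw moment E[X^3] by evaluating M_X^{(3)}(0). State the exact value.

E[X^3] = d^3M/dt^3 |_{t=0} = 535/4

M_X(t) = 2/(7*(1 - 5*e^(t)/7))
dM/dt = 10*e^(t)/(25*e^(2*t) - 70*e^(t) + 49)
d^2M/dt^2 = (-50*e^(2*t) - 70*e^(t))/(125*e^(3*t) - 525*e^(2*t) + 735*e^(t) - 343)
d^3M/dt^3 = (250*e^(3*t) + 1400*e^(2*t) + 490*e^(t))/(625*e^(4*t) - 3500*e^(3*t) + 7350*e^(2*t) - 6860*e^(t) + 2401)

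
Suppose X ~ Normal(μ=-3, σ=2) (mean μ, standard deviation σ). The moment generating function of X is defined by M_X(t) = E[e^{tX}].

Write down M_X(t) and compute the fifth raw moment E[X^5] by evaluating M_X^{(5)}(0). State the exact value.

E[X^5] = M^(5)(0) = -2043

M_X(t) = e^(2*t^2 - 3*t)
M^(5)(t) = (1024*t^5*e^(2*t^2) - 3840*t^4*e^(2*t^2) + 8320*t^3*e^(2*t^2) - 10080*t^2*e^(2*t^2) + 6900*t*e^(2*t^2) - 2043*e^(2*t^2))*e^(-3*t)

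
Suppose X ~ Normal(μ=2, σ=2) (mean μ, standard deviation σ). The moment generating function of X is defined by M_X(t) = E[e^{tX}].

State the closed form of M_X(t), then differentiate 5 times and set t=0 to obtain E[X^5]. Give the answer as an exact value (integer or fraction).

E[X^5] = D^5[M](0) = 832

M_X(t) = e^(2*t^2 + 2*t)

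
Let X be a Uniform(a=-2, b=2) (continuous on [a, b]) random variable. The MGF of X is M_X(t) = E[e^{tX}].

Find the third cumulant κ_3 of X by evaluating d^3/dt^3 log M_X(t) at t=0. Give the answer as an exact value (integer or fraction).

M_X(t) = (e^(2*t) - e^(-2*t))/(4*t)
K_X(t) = log M_X(t) = -log(t) + log(e^(2*t) - e^(-2*t)) - 2*log(2)
dK/dt = (2*t*e^(4*t) + 2*t - e^(4*t) + 1)/(t*e^(4*t) - t)
d^2K/dt^2 = (-16*t^2*e^(4*t) + e^(8*t) - 2*e^(4*t) + 1)/(t^2*e^(8*t) - 2*t^2*e^(4*t) + t^2)
d^3K/dt^3 = (64*t^3*e^(8*t) + 64*t^3*e^(4*t) - 2*e^(12*t) + 6*e^(8*t) - 6*e^(4*t) + 2)/(t^3*e^(12*t) - 3*t^3*e^(8*t) + 3*t^3*e^(4*t) - t^3)

κ_3 = d^3K/dt^3 |_{t=0} = 0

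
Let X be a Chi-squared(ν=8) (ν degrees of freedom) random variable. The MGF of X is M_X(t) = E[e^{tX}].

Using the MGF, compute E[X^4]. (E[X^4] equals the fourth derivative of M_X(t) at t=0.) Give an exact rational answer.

E[X^4] = d^4M/dt^4 |_{t=0} = 13440

M_X(t) = (1 - 2*t)^(-4)
dM/dt = -8/(32*t^5 - 80*t^4 + 80*t^3 - 40*t^2 + 10*t - 1)
d^2M/dt^2 = 80/(64*t^6 - 192*t^5 + 240*t^4 - 160*t^3 + 60*t^2 - 12*t + 1)
d^3M/dt^3 = -960/(128*t^7 - 448*t^6 + 672*t^5 - 560*t^4 + 280*t^3 - 84*t^2 + 14*t - 1)
d^4M/dt^4 = 13440/(256*t^8 - 1024*t^7 + 1792*t^6 - 1792*t^5 + 1120*t^4 - 448*t^3 + 112*t^2 - 16*t + 1)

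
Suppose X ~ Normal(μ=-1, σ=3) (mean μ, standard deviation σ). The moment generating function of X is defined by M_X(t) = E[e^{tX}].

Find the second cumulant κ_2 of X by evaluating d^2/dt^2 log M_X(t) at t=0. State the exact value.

M_X(t) = e^(9*t^2/2 - t)
K_X(t) = log M_X(t) = 9*t^2/2 - t
K′(t) = 9*t - 1
K′′(t) = 9

κ_2 = K′′(0) = 9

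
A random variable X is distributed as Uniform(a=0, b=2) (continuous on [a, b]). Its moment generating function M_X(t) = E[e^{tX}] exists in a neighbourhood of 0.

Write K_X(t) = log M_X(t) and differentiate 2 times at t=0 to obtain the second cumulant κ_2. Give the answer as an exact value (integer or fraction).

M_X(t) = (e^(2*t) - 1)/(2*t)
K_X(t) = log M_X(t) = -log(t) + log(e^(2*t) - 1) - log(2)
dK/dt = (2*t*e^(2*t) - e^(2*t) + 1)/(t*e^(2*t) - t)
d^2K/dt^2 = (-4*t^2*e^(2*t) + e^(4*t) - 2*e^(2*t) + 1)/(t^2*e^(4*t) - 2*t^2*e^(2*t) + t^2)

κ_2 = d^2K/dt^2 |_{t=0} = 1/3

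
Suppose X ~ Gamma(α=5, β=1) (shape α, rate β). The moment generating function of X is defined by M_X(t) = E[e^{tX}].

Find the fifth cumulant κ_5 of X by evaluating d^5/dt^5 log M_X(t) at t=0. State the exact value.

κ_5 = d^5K/dt^5 |_{t=0} = 120

M_X(t) = (1 - t)^(-5)
K_X(t) = log M_X(t) = -5*log(1 - t)
dK/dt = -5/(t - 1)
d^2K/dt^2 = 5/(t^2 - 2*t + 1)
d^3K/dt^3 = -10/(t^3 - 3*t^2 + 3*t - 1)
d^4K/dt^4 = 30/(t^4 - 4*t^3 + 6*t^2 - 4*t + 1)
d^5K/dt^5 = -120/(t^5 - 5*t^4 + 10*t^3 - 10*t^2 + 5*t - 1)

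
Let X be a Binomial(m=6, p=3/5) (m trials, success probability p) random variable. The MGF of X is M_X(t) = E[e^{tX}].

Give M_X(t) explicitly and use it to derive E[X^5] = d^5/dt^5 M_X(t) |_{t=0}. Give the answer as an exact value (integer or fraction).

E[X^5] = M′′′′′(0) = 835092/625

M_X(t) = (3*e^(t)/5 + 2/5)^6
M′(t) = 4374*e^(6*t)/15625 + 2916*e^(5*t)/3125 + 3888*e^(4*t)/3125 + 2592*e^(3*t)/3125 + 864*e^(2*t)/3125 + 576*e^(t)/15625
M′′(t) = 26244*e^(6*t)/15625 + 2916*e^(5*t)/625 + 15552*e^(4*t)/3125 + 7776*e^(3*t)/3125 + 1728*e^(2*t)/3125 + 576*e^(t)/15625
M′′′(t) = 157464*e^(6*t)/15625 + 2916*e^(5*t)/125 + 62208*e^(4*t)/3125 + 23328*e^(3*t)/3125 + 3456*e^(2*t)/3125 + 576*e^(t)/15625
M′′′′(t) = 944784*e^(6*t)/15625 + 2916*e^(5*t)/25 + 248832*e^(4*t)/3125 + 69984*e^(3*t)/3125 + 6912*e^(2*t)/3125 + 576*e^(t)/15625
M′′′′′(t) = 5668704*e^(6*t)/15625 + 2916*e^(5*t)/5 + 995328*e^(4*t)/3125 + 209952*e^(3*t)/3125 + 13824*e^(2*t)/3125 + 576*e^(t)/15625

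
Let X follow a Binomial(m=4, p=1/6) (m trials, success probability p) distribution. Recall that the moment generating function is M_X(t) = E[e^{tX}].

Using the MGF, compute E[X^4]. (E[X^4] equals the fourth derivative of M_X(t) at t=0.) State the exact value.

M_X(t) = (e^(t)/6 + 5/6)^4
dM/dt = e^(4*t)/324 + 5*e^(3*t)/108 + 25*e^(2*t)/108 + 125*e^(t)/324
d^2M/dt^2 = e^(4*t)/81 + 5*e^(3*t)/36 + 25*e^(2*t)/54 + 125*e^(t)/324
d^3M/dt^3 = 4*e^(4*t)/81 + 5*e^(3*t)/12 + 25*e^(2*t)/27 + 125*e^(t)/324
d^4M/dt^4 = 16*e^(4*t)/81 + 5*e^(3*t)/4 + 50*e^(2*t)/27 + 125*e^(t)/324

E[X^4] = d^4M/dt^4 |_{t=0} = 199/54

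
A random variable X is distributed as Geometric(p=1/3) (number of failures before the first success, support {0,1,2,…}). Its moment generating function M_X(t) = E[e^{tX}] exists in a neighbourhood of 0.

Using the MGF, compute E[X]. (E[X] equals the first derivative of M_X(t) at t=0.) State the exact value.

M_X(t) = 1/(3*(1 - 2*e^(t)/3))
D[M](t) = 2*e^(t)/(4*e^(2*t) - 12*e^(t) + 9)

E[X] = D[M](0) = 2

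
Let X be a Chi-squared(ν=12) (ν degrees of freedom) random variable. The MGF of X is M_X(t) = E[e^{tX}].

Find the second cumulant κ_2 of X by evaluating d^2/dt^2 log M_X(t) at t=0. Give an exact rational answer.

M_X(t) = (1 - 2*t)^(-6)
K_X(t) = log M_X(t) = -6*log(1 - 2*t)
K^(2)(t) = 24/(4*t^2 - 4*t + 1)

κ_2 = K^(2)(0) = 24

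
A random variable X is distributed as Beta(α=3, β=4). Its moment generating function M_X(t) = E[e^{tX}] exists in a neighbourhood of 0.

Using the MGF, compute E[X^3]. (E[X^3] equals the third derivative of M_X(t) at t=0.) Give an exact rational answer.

E[X^3] = M^(3)(0) = 5/42

M_X(t) = ₁F₁(3; 7; t)
M^(3)(t) = 5*₁F₁(6; 10; t)/42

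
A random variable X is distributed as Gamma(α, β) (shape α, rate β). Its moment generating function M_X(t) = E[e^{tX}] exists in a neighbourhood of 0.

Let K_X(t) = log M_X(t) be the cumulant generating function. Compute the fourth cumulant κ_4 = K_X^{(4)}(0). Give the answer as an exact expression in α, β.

M_X(t) = (β/(β - t))^α
K_X(t) = log M_X(t) = α*(log(β) - log(β - t))
D^4[K](t) = 6*α/(β^4 - 4*β^3*t + 6*β^2*t^2 - 4*β*t^3 + t^4)

κ_4 = D^4[K](0) = 6*α/β^4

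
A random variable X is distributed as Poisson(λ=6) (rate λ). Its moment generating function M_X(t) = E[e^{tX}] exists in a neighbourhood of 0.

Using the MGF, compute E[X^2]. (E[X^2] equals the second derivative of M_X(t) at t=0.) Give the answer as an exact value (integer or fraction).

M_X(t) = e^(6*e^(t) - 6)
D^2[M](t) = (36*e^(2*t)*e^(6*e^(t)) + 6*e^(t)*e^(6*e^(t)))*e^(-6)

E[X^2] = D^2[M](0) = 42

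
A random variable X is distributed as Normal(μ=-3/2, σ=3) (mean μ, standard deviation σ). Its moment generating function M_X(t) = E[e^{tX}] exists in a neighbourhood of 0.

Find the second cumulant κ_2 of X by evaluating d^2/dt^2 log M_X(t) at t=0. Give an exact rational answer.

M_X(t) = e^(9*t^2/2 - 3*t/2)
K_X(t) = log M_X(t) = 9*t^2/2 - 3*t/2
K^(2)(t) = 9

κ_2 = K^(2)(0) = 9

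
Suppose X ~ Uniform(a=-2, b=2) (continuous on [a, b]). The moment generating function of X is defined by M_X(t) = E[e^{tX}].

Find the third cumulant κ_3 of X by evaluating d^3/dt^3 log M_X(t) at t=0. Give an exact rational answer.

M_X(t) = (e^(2*t) - e^(-2*t))/(4*t)
K_X(t) = log M_X(t) = -log(t) + log(e^(2*t) - e^(-2*t)) - 2*log(2)
K^(3)(t) = (64*t^3*e^(8*t) + 64*t^3*e^(4*t) - 2*e^(12*t) + 6*e^(8*t) - 6*e^(4*t) + 2)/(t^3*e^(12*t) - 3*t^3*e^(8*t) + 3*t^3*e^(4*t) - t^3)

κ_3 = K^(3)(0) = 0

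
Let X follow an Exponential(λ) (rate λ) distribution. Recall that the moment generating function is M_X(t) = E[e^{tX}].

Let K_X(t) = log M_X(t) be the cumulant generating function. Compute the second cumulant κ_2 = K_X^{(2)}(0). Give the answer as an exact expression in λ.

M_X(t) = λ/(λ - t)
K_X(t) = log M_X(t) = log(λ) - log(λ - t)
K^(2)(t) = 1/(λ^2 - 2*λ*t + t^2)

κ_2 = K^(2)(0) = λ^(-2)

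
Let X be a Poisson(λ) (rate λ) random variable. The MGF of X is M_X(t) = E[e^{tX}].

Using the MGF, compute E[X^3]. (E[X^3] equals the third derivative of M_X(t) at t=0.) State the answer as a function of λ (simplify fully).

M_X(t) = e^(λ*(e^(t) - 1))
dM/dt = λ*e^(-λ)*e^(t)*e^(λ*e^(t))
d^2M/dt^2 = (λ^2*e^(2*t)*e^(λ*e^(t)) + λ*e^(t)*e^(λ*e^(t)))*e^(-λ)
d^3M/dt^3 = (λ^3*e^(3*t)*e^(λ*e^(t)) + 3*λ^2*e^(2*t)*e^(λ*e^(t)) + λ*e^(t)*e^(λ*e^(t)))*e^(-λ)

E[X^3] = d^3M/dt^3 |_{t=0} = λ*(λ^2 + 3*λ + 1)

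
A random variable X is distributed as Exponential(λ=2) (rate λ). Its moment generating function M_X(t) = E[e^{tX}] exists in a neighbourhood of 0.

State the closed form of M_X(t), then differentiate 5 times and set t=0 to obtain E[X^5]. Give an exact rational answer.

E[X^5] = M′′′′′(0) = 15/4

M_X(t) = 2/(2 - t)
M′(t) = 2/(t^2 - 4*t + 4)
M′′(t) = -4/(t^3 - 6*t^2 + 12*t - 8)
M′′′(t) = 12/(t^4 - 8*t^3 + 24*t^2 - 32*t + 16)
M′′′′(t) = -48/(t^5 - 10*t^4 + 40*t^3 - 80*t^2 + 80*t - 32)
M′′′′′(t) = 240/(t^6 - 12*t^5 + 60*t^4 - 160*t^3 + 240*t^2 - 192*t + 64)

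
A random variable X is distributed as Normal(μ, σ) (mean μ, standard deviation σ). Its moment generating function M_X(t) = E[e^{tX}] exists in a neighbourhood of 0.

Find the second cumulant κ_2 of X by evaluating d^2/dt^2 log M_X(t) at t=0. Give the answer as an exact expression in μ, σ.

κ_2 = K^(2)(0) = σ^2

M_X(t) = e^(μ*t + σ^2*t^2/2)
K_X(t) = log M_X(t) = μ*t + σ^2*t^2/2
K^(2)(t) = σ^2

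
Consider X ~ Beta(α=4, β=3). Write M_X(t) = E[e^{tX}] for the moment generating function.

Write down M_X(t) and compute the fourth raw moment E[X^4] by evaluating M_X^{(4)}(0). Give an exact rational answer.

E[X^4] = d^4M/dt^4 |_{t=0} = 1/6

M_X(t) = ₁F₁(4; 7; t)
dM/dt = 4*₁F₁(5; 8; t)/7
d^2M/dt^2 = 5*₁F₁(6; 9; t)/14
d^3M/dt^3 = 5*₁F₁(7; 10; t)/21
d^4M/dt^4 = ₁F₁(8; 11; t)/6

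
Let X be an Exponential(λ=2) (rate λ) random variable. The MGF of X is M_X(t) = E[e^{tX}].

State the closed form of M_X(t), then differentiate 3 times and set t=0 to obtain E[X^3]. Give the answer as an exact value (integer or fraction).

E[X^3] = d^3M/dt^3 |_{t=0} = 3/4

M_X(t) = 2/(2 - t)
dM/dt = 2/(t^2 - 4*t + 4)
d^2M/dt^2 = -4/(t^3 - 6*t^2 + 12*t - 8)
d^3M/dt^3 = 12/(t^4 - 8*t^3 + 24*t^2 - 32*t + 16)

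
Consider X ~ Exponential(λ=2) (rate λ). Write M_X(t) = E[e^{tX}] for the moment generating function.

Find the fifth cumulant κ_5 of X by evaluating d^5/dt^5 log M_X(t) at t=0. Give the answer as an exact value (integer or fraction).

κ_5 = K^(5)(0) = 3/4

M_X(t) = 2/(2 - t)
K_X(t) = log M_X(t) = -log(2 - t) + log(2)
K^(5)(t) = -24/(t^5 - 10*t^4 + 40*t^3 - 80*t^2 + 80*t - 32)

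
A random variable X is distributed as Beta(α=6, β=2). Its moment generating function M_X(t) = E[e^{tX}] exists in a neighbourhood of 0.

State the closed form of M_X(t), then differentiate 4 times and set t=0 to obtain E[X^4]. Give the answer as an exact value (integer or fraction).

M_X(t) = ₁F₁(6; 8; t)
dM/dt = 3*₁F₁(7; 9; t)/4
d^2M/dt^2 = 7*₁F₁(8; 10; t)/12
d^3M/dt^3 = 7*₁F₁(9; 11; t)/15
d^4M/dt^4 = 21*₁F₁(10; 12; t)/55

E[X^4] = d^4M/dt^4 |_{t=0} = 21/55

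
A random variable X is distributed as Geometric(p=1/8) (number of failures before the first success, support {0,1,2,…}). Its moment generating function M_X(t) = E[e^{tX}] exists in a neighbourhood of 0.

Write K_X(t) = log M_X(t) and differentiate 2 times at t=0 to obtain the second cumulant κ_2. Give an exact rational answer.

κ_2 = D^2[K](0) = 56

M_X(t) = 1/(8*(1 - 7*e^(t)/8))
K_X(t) = log M_X(t) = -log(1 - 7*e^(t)/8) - 3*log(2)
D^2[K](t) = 56*e^(t)/(49*e^(2*t) - 112*e^(t) + 64)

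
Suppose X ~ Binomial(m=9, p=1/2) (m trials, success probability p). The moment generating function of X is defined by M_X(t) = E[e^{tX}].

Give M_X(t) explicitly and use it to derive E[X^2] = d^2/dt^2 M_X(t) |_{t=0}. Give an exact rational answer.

M_X(t) = (e^(t)/2 + 1/2)^9
D^2[M](t) = 81*e^(9*t)/512 + 9*e^(8*t)/8 + 441*e^(7*t)/128 + 189*e^(6*t)/32 + 1575*e^(5*t)/256 + 63*e^(4*t)/16 + 189*e^(3*t)/128 + 9*e^(2*t)/32 + 9*e^(t)/512

E[X^2] = D^2[M](0) = 45/2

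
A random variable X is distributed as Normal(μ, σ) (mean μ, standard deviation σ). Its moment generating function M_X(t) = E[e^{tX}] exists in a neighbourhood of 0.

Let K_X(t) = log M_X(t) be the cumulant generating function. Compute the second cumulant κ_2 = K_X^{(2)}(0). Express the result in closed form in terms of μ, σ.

M_X(t) = e^(μ*t + σ^2*t^2/2)
K_X(t) = log M_X(t) = μ*t + σ^2*t^2/2
K′(t) = μ + σ^2*t
K′′(t) = σ^2

κ_2 = K′′(0) = σ^2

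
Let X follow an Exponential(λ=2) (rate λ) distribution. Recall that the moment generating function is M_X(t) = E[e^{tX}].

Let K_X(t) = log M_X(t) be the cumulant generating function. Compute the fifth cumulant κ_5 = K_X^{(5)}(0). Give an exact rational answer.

κ_5 = D^5[K](0) = 3/4

M_X(t) = 2/(2 - t)
K_X(t) = log M_X(t) = -log(2 - t) + log(2)
D^5[K](t) = -24/(t^5 - 10*t^4 + 40*t^3 - 80*t^2 + 80*t - 32)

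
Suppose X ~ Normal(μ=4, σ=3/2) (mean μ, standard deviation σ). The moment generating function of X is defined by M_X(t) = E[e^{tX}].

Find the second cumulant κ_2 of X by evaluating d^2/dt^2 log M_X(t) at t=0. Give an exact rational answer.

M_X(t) = e^(9*t^2/8 + 4*t)
K_X(t) = log M_X(t) = 9*t^2/8 + 4*t
dK/dt = 9*t/4 + 4
d^2K/dt^2 = 9/4

κ_2 = d^2K/dt^2 |_{t=0} = 9/4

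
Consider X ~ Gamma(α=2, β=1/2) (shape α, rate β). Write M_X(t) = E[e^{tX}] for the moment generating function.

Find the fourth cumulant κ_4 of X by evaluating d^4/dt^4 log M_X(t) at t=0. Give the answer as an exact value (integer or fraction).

M_X(t) = 1/(4*(1/2 - t)^2)
K_X(t) = log M_X(t) = -2*log(1/2 - t) - 2*log(2)
D^4[K](t) = 192/(16*t^4 - 32*t^3 + 24*t^2 - 8*t + 1)

κ_4 = D^4[K](0) = 192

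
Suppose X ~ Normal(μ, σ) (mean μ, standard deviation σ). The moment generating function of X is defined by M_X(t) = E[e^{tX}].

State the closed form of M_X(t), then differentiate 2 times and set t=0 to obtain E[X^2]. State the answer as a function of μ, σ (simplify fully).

M_X(t) = e^(μ*t + σ^2*t^2/2)
M^(2)(t) = μ^2*e^(μ*t)*e^(σ^2*t^2/2) + 2*μ*σ^2*t*e^(μ*t)*e^(σ^2*t^2/2) + σ^4*t^2*e^(μ*t)*e^(σ^2*t^2/2) + σ^2*e^(μ*t)*e^(σ^2*t^2/2)

E[X^2] = M^(2)(0) = μ^2 + σ^2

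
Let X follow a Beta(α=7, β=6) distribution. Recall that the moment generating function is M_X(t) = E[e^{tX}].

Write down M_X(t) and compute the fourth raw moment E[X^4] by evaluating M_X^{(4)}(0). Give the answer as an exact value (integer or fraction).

E[X^4] = d^4M/dt^4 |_{t=0} = 3/26

M_X(t) = ₁F₁(7; 13; t)
dM/dt = 7*₁F₁(8; 14; t)/13
d^2M/dt^2 = 4*₁F₁(9; 15; t)/13
d^3M/dt^3 = 12*₁F₁(10; 16; t)/65
d^4M/dt^4 = 3*₁F₁(11; 17; t)/26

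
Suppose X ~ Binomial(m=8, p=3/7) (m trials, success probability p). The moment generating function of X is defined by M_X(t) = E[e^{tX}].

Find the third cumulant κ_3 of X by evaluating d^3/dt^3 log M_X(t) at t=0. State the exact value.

M_X(t) = (3*e^(t)/7 + 4/7)^8
K_X(t) = log M_X(t) = 8*log(3*e^(t)/7 + 4/7)
dK/dt = 24*e^(t)/(3*e^(t) + 4)
d^2K/dt^2 = 96*e^(t)/(9*e^(2*t) + 24*e^(t) + 16)
d^3K/dt^3 = (-288*e^(2*t) + 384*e^(t))/(27*e^(3*t) + 108*e^(2*t) + 144*e^(t) + 64)

κ_3 = d^3K/dt^3 |_{t=0} = 96/343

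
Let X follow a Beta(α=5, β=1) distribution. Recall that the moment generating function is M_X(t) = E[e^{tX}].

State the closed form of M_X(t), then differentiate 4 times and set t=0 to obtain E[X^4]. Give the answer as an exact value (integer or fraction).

E[X^4] = D^4[M](0) = 5/9

M_X(t) = ₁F₁(5; 6; t)
D^4[M](t) = 5*₁F₁(9; 10; t)/9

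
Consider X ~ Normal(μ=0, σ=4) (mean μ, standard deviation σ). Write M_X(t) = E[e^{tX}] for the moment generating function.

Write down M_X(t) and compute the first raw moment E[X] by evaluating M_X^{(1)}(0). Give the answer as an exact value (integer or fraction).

E[X] = M′(0) = 0

M_X(t) = e^(8*t^2)
M′(t) = 16*t*e^(8*t^2)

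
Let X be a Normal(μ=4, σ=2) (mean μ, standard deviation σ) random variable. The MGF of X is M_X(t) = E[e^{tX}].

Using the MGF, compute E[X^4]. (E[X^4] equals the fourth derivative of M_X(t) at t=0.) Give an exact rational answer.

M_X(t) = e^(2*t^2 + 4*t)
M^(4)(t) = 256*t^4*e^(4*t)*e^(2*t^2) + 1024*t^3*e^(4*t)*e^(2*t^2) + 1920*t^2*e^(4*t)*e^(2*t^2) + 1792*t*e^(4*t)*e^(2*t^2) + 688*e^(4*t)*e^(2*t^2)

E[X^4] = M^(4)(0) = 688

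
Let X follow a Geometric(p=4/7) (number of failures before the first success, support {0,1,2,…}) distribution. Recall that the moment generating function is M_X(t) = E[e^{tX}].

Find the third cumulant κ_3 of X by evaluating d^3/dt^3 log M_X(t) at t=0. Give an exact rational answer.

M_X(t) = 4/(7*(1 - 3*e^(t)/7))
K_X(t) = log M_X(t) = -log(1 - 3*e^(t)/7) - log(7) + 2*log(2)
dK/dt = -3*e^(t)/(3*e^(t) - 7)
d^2K/dt^2 = 21*e^(t)/(9*e^(2*t) - 42*e^(t) + 49)
d^3K/dt^3 = (-63*e^(2*t) - 147*e^(t))/(27*e^(3*t) - 189*e^(2*t) + 441*e^(t) - 343)

κ_3 = d^3K/dt^3 |_{t=0} = 105/32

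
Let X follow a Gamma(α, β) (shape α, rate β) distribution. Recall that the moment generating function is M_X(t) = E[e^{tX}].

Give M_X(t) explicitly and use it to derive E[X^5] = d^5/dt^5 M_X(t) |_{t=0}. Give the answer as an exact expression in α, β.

M_X(t) = (β/(β - t))^α
dM/dt = -α*β^α*(1/(β - t))^α/(-β + t)
d^2M/dt^2 = (α^2*β^α*(1/(β - t))^α + α*β^α*(1/(β - t))^α)/(β^2 - 2*β*t + t^2)
d^3M/dt^3 = (-α^3*β^α*(1/(β - t))^α - 3*α^2*β^α*(1/(β - t))^α - 2*α*β^α*(1/(β - t))^α)/(-β^3 + 3*β^2*t - 3*β*t^2 + t^3)
d^4M/dt^4 = (α^4*β^α*(1/(β - t))^α + 6*α^3*β^α*(1/(β - t))^α + 11*α^2*β^α*(1/(β - t))^α + 6*α*β^α*(1/(β - t))^α)/(β^4 - 4*β^3*t + 6*β^2*t^2 - 4*β*t^3 + t^4)

E[X^5] = d^5M/dt^5 |_{t=0} = α*(α^4 + 10*α^3 + 35*α^2 + 50*α + 24)/β^5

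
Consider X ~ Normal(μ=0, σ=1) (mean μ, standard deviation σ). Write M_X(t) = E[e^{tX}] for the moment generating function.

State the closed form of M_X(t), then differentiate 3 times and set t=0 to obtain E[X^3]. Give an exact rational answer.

M_X(t) = e^(t^2/2)
M′(t) = t*e^(t^2/2)
M′′(t) = t^2*e^(t^2/2) + e^(t^2/2)
M′′′(t) = t^3*e^(t^2/2) + 3*t*e^(t^2/2)

E[X^3] = M′′′(0) = 0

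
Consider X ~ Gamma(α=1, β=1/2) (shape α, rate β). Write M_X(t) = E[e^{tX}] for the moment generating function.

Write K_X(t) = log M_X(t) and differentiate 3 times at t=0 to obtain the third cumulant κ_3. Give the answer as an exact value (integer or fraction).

M_X(t) = 1/(2*(1/2 - t))
K_X(t) = log M_X(t) = -log(1/2 - t) - log(2)
K^(3)(t) = -16/(8*t^3 - 12*t^2 + 6*t - 1)

κ_3 = K^(3)(0) = 16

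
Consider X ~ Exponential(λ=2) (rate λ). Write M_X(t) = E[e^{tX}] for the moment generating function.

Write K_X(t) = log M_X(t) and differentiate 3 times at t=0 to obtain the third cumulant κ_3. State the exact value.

M_X(t) = 2/(2 - t)
K_X(t) = log M_X(t) = -log(2 - t) + log(2)
K′(t) = -1/(t - 2)
K′′(t) = 1/(t^2 - 4*t + 4)
K′′′(t) = -2/(t^3 - 6*t^2 + 12*t - 8)

κ_3 = K′′′(0) = 1/4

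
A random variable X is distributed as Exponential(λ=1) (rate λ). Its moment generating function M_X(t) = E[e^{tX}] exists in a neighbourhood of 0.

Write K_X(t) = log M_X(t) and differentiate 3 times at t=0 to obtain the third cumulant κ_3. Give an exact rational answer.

M_X(t) = 1/(1 - t)
K_X(t) = log M_X(t) = -log(1 - t)
dK/dt = -1/(t - 1)
d^2K/dt^2 = 1/(t^2 - 2*t + 1)
d^3K/dt^3 = -2/(t^3 - 3*t^2 + 3*t - 1)

κ_3 = d^3K/dt^3 |_{t=0} = 2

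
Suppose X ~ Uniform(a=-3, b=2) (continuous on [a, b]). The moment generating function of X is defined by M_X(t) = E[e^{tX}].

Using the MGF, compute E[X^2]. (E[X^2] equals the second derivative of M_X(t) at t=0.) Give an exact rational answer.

M_X(t) = (e^(2*t) - e^(-3*t))/(5*t)
dM/dt = (2*t*e^(5*t) + 3*t - e^(5*t) + 1)*e^(-3*t)/(5*t^2)
d^2M/dt^2 = (4*t^2*e^(5*t) - 9*t^2 - 4*t*e^(5*t) - 6*t + 2*e^(5*t) - 2)*e^(-3*t)/(5*t^3)

E[X^2] = d^2M/dt^2 |_{t=0} = 7/3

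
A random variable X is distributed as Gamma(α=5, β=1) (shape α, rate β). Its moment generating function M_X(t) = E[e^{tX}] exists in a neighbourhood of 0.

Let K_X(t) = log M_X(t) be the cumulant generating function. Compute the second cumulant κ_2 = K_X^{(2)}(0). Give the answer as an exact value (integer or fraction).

κ_2 = D^2[K](0) = 5

M_X(t) = (1 - t)^(-5)
K_X(t) = log M_X(t) = -5*log(1 - t)
D^2[K](t) = 5/(t^2 - 2*t + 1)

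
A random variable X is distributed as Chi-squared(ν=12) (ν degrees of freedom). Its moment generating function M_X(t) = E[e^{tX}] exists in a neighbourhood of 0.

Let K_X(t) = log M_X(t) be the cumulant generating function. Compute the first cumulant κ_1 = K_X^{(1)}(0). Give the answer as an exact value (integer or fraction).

M_X(t) = (1 - 2*t)^(-6)
K_X(t) = log M_X(t) = -6*log(1 - 2*t)
K′(t) = -12/(2*t - 1)

κ_1 = K′(0) = 12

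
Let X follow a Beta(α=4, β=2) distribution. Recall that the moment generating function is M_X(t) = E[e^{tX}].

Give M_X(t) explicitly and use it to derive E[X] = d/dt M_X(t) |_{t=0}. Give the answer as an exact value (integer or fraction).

E[X] = D[M](0) = 2/3

M_X(t) = ₁F₁(4; 6; t)
D[M](t) = 2*₁F₁(5; 7; t)/3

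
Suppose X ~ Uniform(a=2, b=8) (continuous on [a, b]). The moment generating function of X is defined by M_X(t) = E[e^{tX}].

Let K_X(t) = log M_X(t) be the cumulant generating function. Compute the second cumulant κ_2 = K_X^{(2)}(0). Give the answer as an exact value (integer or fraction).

κ_2 = d^2K/dt^2 |_{t=0} = 3

M_X(t) = (e^(8*t) - e^(2*t))/(6*t)
K_X(t) = log M_X(t) = -log(t) + log(e^(8*t) - e^(2*t)) - log(6)
dK/dt = (8*t*e^(6*t) - 2*t - e^(6*t) + 1)/(t*e^(6*t) - t)
d^2K/dt^2 = (-36*t^2*e^(6*t) + e^(12*t) - 2*e^(6*t) + 1)/(t^2*e^(12*t) - 2*t^2*e^(6*t) + t^2)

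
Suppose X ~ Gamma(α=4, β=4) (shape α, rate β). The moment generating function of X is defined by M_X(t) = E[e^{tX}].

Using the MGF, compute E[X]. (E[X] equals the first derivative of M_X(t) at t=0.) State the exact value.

E[X] = D[M](0) = 1

M_X(t) = 256/(4 - t)^4
D[M](t) = -1024/(t^5 - 20*t^4 + 160*t^3 - 640*t^2 + 1280*t - 1024)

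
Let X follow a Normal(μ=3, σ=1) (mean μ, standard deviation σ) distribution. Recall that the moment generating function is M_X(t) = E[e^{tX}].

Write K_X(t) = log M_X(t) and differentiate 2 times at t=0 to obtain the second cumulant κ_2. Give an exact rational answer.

M_X(t) = e^(t^2/2 + 3*t)
K_X(t) = log M_X(t) = t^2/2 + 3*t
D^2[K](t) = 1

κ_2 = D^2[K](0) = 1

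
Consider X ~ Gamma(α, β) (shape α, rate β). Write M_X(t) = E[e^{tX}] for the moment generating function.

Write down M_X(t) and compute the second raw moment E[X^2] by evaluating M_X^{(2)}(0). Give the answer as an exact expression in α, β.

E[X^2] = M^(2)(0) = α*(α + 1)/β^2

M_X(t) = (β/(β - t))^α
M^(2)(t) = (α^2*β^α*(1/(β - t))^α + α*β^α*(1/(β - t))^α)/(β^2 - 2*β*t + t^2)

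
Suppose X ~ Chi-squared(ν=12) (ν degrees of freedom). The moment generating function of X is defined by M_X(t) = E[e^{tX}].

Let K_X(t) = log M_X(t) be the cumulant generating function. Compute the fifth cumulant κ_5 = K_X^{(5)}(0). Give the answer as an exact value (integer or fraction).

M_X(t) = (1 - 2*t)^(-6)
K_X(t) = log M_X(t) = -6*log(1 - 2*t)
K′(t) = -12/(2*t - 1)
K′′(t) = 24/(4*t^2 - 4*t + 1)
K′′′(t) = -96/(8*t^3 - 12*t^2 + 6*t - 1)
K′′′′(t) = 576/(16*t^4 - 32*t^3 + 24*t^2 - 8*t + 1)
K′′′′′(t) = -4608/(32*t^5 - 80*t^4 + 80*t^3 - 40*t^2 + 10*t - 1)

κ_5 = K′′′′′(0) = 4608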